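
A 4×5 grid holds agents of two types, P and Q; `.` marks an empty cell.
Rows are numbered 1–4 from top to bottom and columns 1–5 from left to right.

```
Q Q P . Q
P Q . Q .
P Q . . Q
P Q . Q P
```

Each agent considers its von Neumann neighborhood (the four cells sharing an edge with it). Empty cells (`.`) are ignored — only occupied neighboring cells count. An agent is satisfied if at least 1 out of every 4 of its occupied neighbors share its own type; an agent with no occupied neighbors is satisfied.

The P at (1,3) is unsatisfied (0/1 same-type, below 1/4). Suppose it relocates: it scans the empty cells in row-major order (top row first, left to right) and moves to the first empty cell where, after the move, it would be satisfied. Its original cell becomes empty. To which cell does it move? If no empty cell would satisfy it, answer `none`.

none

Vacating (1,3). Empty cells in order:
  (1,4): 0/2 same-type → still unsatisfied.
  (2,3): 0/2 same-type → still unsatisfied.
  (2,5): 0/3 same-type → still unsatisfied.
  (3,3): 0/1 same-type → still unsatisfied.
  (3,4): 0/3 same-type → still unsatisfied.
  (4,3): 0/2 same-type → still unsatisfied.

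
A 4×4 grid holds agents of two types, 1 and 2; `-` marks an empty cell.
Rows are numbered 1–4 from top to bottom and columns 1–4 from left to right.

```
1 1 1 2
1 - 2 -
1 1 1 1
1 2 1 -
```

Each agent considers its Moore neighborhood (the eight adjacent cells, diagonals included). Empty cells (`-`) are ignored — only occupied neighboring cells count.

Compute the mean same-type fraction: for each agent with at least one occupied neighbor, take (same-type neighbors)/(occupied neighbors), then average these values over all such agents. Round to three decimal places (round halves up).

0.608

(1,1)1 2/2
(1,2)1 3/4
(1,3)1 1/3
(1,4)2 1/2
(2,1)1 4/4
(2,3)2 1/6
(3,1)1 3/4
(3,2)1 5/7
(3,3)1 3/5
(3,4)1 2/3
(4,1)1 2/3
(4,2)2 0/5
(4,3)1 3/4
Sum over 13 agents: 2/2 + 3/4 + 1/3 + 1/2 + 4/4 + 1/6 + 3/4 + 5/7 + 3/5 + 2/3 + 2/3 + 0/5 + 3/4 = 3317/420; mean = 3317/420 ÷ 13 = 3317/5460 = 0.607509… → 0.608.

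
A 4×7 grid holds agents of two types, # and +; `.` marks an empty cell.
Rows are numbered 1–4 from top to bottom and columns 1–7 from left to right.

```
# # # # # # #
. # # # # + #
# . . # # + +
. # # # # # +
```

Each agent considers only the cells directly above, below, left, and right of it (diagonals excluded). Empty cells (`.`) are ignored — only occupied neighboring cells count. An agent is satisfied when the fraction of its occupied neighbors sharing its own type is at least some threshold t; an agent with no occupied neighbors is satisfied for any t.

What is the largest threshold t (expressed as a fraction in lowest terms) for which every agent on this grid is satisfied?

1/4

(1,1)# 1/1
(1,2)# 3/3
(1,3)# 3/3
(1,4)# 3/3
(1,5)# 3/3
(1,6)# 2/3
(1,7)# 2/2
(2,2)# 2/2
(2,3)# 3/3
(2,4)# 4/4
(2,5)# 3/4
(2,6)+ 1/4
(2,7)# 1/3
(3,1)# — no occupied neighbors
(3,4)# 3/3
(3,5)# 3/4
(3,6)+ 2/4
(3,7)+ 2/3
(4,2)# 1/1
(4,3)# 2/2
(4,4)# 3/3
(4,5)# 3/3
(4,6)# 1/3
(4,7)+ 1/2
The smallest same-type fraction is 1/4 at (2,6), which reduces to 1/4. Any threshold above that leaves this agent unsatisfied.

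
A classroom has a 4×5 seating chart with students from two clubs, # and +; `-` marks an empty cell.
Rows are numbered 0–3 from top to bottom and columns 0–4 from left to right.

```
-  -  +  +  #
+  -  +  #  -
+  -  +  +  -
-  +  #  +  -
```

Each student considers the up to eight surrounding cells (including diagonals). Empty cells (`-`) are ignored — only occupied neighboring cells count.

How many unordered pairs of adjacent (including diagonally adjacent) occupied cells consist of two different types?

Scan each occupied cell's neighbors to the right and below (and the two forward diagonals) so each pair is counted once.
From row 0: 3 unlike of 7 pairs (running 3/7).
From row 1: 3 unlike of 6 pairs (running 6/13).
From row 2: 2 unlike of 7 pairs (running 8/20).
From row 3: 2 unlike of 2 pairs (running 10/22).
Total adjacent occupied pairs: 22; unlike-type pairs: 10.

10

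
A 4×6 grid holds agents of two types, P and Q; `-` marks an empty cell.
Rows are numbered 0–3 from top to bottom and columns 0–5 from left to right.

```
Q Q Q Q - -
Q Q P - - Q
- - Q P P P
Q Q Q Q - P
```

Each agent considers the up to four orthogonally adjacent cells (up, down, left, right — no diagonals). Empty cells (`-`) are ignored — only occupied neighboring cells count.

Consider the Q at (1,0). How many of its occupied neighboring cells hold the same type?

2

Occupied neighbors of (1,0): (0,0)=Q, (1,1)=Q.
Same type (Q): 2 of 2.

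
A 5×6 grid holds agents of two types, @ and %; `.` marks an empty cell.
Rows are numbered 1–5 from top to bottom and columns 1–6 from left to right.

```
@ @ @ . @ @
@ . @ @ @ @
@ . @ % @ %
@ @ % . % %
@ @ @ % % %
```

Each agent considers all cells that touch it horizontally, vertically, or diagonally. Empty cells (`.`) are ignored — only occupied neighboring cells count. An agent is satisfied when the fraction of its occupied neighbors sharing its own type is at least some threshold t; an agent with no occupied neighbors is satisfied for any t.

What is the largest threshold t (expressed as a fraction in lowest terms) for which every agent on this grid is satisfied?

Row 1: (1,1)@ 2/2 · (1,2)@ 4/4 · (1,3)@ 3/3 · (1,5)@ 4/4 · (1,6)@ 3/3
Row 2: (2,1)@ 3/3 · (2,3)@ 4/5 · (2,4)@ 6/7 · (2,5)@ 5/7 · (2,6)@ 4/5
Row 3: (3,1)@ 3/3 · (3,3)@ 3/5 · (3,4)% 2/7 · (3,5)@ 3/7 · (3,6)% 2/5
Row 4: (4,1)@ 4/4 · (4,2)@ 6/7 · (4,3)% 2/6 · (4,5)% 6/7 · (4,6)% 4/5
Row 5: (5,1)@ 3/3 · (5,2)@ 4/5 · (5,3)@ 2/4 · (5,4)% 3/4 · (5,5)% 4/4 · (5,6)% 3/3
The smallest same-type fraction is 2/7 at (3,4), which reduces to 2/7. Any threshold above that leaves this agent unsatisfied.

2/7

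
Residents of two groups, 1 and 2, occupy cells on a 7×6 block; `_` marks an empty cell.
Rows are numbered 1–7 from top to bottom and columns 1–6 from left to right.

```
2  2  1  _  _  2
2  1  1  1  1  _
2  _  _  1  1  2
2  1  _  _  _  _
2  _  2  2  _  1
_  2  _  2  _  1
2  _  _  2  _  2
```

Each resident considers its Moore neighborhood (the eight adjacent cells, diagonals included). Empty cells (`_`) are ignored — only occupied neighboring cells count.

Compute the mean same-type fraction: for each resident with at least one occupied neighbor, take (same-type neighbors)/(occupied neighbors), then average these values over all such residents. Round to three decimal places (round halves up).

(1,1)2 2/3
(1,2)2 2/5
(1,3)1 3/4
(1,6)2 0/1
(2,1)2 3/4
(2,2)1 2/6
(2,3)1 4/5
(2,4)1 5/5
(2,5)1 3/5
(3,1)2 2/4
(3,4)1 4/4
(3,5)1 3/4
(3,6)2 0/2
(4,1)2 2/3
(4,2)1 0/4
(5,1)2 2/3
(5,3)2 3/4
(5,4)2 2/2
(5,6)1 1/1
(6,2)2 3/3
(6,4)2 3/3
(6,6)1 1/2
(7,1)2 1/1
(7,4)2 1/1
(7,6)2 0/1
Sum over 25 residents: 2/3 + 2/5 + 3/4 + 0/1 + 3/4 + 2/6 + 4/5 + 5/5 + 3/5 + 2/4 + 4/4 + 3/4 + 0/2 + 2/3 + 0/4 + 2/3 + 3/4 + 2/2 + 1/1 + 3/3 + 3/3 + 1/2 + 1/1 + 1/1 + 0/1 = 242/15; mean = 242/15 ÷ 25 = 242/375 = 0.645333… → 0.645.

0.645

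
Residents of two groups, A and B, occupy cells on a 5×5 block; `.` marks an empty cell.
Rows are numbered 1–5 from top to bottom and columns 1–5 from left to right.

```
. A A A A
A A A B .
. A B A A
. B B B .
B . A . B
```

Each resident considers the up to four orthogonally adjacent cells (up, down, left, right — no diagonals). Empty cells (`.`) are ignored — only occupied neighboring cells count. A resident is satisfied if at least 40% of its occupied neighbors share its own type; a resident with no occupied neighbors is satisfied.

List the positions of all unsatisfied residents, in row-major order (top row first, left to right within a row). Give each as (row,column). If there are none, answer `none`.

(2,4), (3,2), (3,3), (3,4), (5,3)

Row 1: (1,2)A 2/2 satisfied · (1,3)A 3/3 satisfied · (1,4)A 2/3 satisfied · (1,5)A 1/1 satisfied
Row 2: (2,1)A 1/1 satisfied · (2,2)A 4/4 satisfied · (2,3)A 2/4 satisfied · (2,4)B 0/3 not
Row 3: (3,2)A 1/3 not · (3,3)B 1/4 not · (3,4)A 1/4 not · (3,5)A 1/1 satisfied
Row 4: (4,2)B 1/2 satisfied · (4,3)B 3/4 satisfied · (4,4)B 1/2 satisfied
Row 5: (5,1)B 0/0 satisfied · (5,3)A 0/1 not · (5,5)B 0/0 satisfied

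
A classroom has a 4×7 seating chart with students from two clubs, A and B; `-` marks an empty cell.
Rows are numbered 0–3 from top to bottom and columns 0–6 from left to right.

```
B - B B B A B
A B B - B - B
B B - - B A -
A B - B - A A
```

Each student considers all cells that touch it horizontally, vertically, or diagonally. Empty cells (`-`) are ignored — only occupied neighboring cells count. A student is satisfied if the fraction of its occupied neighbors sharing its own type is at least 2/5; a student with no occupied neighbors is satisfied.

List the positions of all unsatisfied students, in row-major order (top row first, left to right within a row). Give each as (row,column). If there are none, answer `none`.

(0,5), (1,0), (1,6), (3,0)

(0,0)B 1/2 satisfied
(0,2)B 3/3 satisfied
(0,3)B 4/4 satisfied
(0,4)B 2/3 satisfied
(0,5)A 0/4 not
(0,6)B 1/2 satisfied
(1,0)A 0/4 not
(1,1)B 5/6 satisfied
(1,2)B 4/4 satisfied
(1,4)B 3/5 satisfied
(1,6)B 1/3 not
(2,0)B 3/5 satisfied
(2,1)B 4/6 satisfied
(2,4)B 2/4 satisfied
(2,5)A 2/5 satisfied
(3,0)A 0/3 not
(3,1)B 2/3 satisfied
(3,3)B 1/1 satisfied
(3,5)A 2/3 satisfied
(3,6)A 2/2 satisfied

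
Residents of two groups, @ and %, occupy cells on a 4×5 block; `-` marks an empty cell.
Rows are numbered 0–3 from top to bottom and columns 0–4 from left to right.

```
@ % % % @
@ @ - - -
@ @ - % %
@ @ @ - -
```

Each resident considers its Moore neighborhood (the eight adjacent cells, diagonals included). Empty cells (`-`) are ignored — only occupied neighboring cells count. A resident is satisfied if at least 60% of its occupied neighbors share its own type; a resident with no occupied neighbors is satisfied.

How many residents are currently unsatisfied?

4

Row 0: (0,0)@ 2/3 satisfied · (0,1)% 1/4 not · (0,2)% 2/3 satisfied · (0,3)% 1/2 not · (0,4)@ 0/1 not
Row 1: (1,0)@ 4/5 satisfied · (1,1)@ 4/6 satisfied
Row 2: (2,0)@ 5/5 satisfied · (2,1)@ 6/6 satisfied · (2,3)% 1/2 not · (2,4)% 1/1 satisfied
Row 3: (3,0)@ 3/3 satisfied · (3,1)@ 4/4 satisfied · (3,2)@ 2/3 satisfied
Unsatisfied: (0,1), (0,3), (0,4), (2,3) — 4 in total.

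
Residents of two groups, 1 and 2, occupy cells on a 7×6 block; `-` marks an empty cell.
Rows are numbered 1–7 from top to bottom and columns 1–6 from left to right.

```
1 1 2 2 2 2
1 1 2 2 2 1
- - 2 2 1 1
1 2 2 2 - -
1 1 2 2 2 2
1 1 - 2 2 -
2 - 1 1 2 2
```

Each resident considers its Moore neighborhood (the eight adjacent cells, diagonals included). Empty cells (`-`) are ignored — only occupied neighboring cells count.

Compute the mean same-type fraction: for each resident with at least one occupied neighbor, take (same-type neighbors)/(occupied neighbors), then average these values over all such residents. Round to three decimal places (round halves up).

(1,1)1 3/3
(1,2)1 3/5
(1,3)2 3/5
(1,4)2 5/5
(1,5)2 4/5
(1,6)2 2/3
(2,1)1 3/3
(2,2)1 3/6
(2,3)2 5/7
(2,4)2 7/8
(2,5)2 5/8
(2,6)1 2/5
(3,3)2 6/7
(3,4)2 6/7
(3,5)1 2/6
(3,6)1 2/3
(4,1)1 2/3
(4,2)2 3/6
(4,3)2 6/7
(4,4)2 6/7
(5,1)1 4/5
(5,2)1 4/7
(5,3)2 5/7
(5,4)2 6/6
(5,5)2 5/5
(5,6)2 2/2
(6,1)1 3/4
(6,2)1 4/6
(6,4)2 5/7
(6,5)2 6/7
(7,1)2 0/2
(7,3)1 2/3
(7,4)1 1/4
(7,5)2 3/4
(7,6)2 2/2
Sum over 35 residents: 3/3 + 3/5 + 3/5 + 5/5 + 4/5 + 2/3 + 3/3 + 3/6 + 5/7 + 7/8 + 5/8 + 2/5 + 6/7 + 6/7 + 2/6 + 2/3 + 2/3 + 3/6 + 6/7 + 6/7 + 4/5 + 4/7 + 5/7 + 6/6 + 5/5 + 2/2 + 3/4 + 4/6 + 5/7 + 6/7 + 0/2 + 2/3 + 1/4 + 3/4 + 2/2 = 1507/60; mean = 1507/60 ÷ 35 = 1507/2100 = 0.717619… → 0.718.

0.718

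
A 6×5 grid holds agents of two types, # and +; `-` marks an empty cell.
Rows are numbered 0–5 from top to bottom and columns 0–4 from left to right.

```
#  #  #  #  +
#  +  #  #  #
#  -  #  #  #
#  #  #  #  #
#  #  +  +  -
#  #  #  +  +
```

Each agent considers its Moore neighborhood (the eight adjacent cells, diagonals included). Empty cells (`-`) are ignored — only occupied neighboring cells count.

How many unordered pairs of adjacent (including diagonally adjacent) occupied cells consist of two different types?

21

Scan each occupied cell's neighbors to the right and below (and the two forward diagonals) so each pair is counted once.
From row 0: 6 unlike of 17 pairs (running 6/17).
From row 1: 4 unlike of 14 pairs (running 10/31).
From row 2: 0 unlike of 12 pairs (running 10/43).
From row 3: 6 unlike of 15 pairs (running 16/58).
From row 4: 4 unlike of 14 pairs (running 20/72).
From row 5: 1 unlike of 4 pairs (running 21/76).
Total adjacent occupied pairs: 76; unlike-type pairs: 21.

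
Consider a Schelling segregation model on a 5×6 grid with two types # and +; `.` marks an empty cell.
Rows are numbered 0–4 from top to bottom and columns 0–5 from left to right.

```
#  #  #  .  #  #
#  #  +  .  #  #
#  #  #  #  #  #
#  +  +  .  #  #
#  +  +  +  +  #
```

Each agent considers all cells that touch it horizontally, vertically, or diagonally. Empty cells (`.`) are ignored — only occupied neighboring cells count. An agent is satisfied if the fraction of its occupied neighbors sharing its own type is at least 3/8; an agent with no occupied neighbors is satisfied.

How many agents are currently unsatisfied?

Row 0: (0,0)# 3/3 ✓ · (0,1)# 4/5 ✓ · (0,2)# 2/3 ✓ · (0,4)# 3/3 ✓ · (0,5)# 3/3 ✓
Row 1: (1,0)# 5/5 ✓ · (1,1)# 7/8 ✓ · (1,2)+ 0/6 ✗ · (1,4)# 6/6 ✓ · (1,5)# 5/5 ✓
Row 2: (2,0)# 4/5 ✓ · (2,1)# 5/8 ✓ · (2,2)# 3/6 ✓ · (2,3)# 4/6 ✓ · (2,4)# 6/6 ✓ · (2,5)# 5/5 ✓
Row 3: (3,0)# 3/5 ✓ · (3,1)+ 3/8 ✓ · (3,2)+ 4/7 ✓ · (3,4)# 5/7 ✓ · (3,5)# 4/5 ✓
Row 4: (4,0)# 1/3 ✗ · (4,1)+ 3/5 ✓ · (4,2)+ 4/4 ✓ · (4,3)+ 3/4 ✓ · (4,4)+ 1/4 ✗ · (4,5)# 2/3 ✓
Unsatisfied: (1,2), (4,0), (4,4) — 3 in total.

3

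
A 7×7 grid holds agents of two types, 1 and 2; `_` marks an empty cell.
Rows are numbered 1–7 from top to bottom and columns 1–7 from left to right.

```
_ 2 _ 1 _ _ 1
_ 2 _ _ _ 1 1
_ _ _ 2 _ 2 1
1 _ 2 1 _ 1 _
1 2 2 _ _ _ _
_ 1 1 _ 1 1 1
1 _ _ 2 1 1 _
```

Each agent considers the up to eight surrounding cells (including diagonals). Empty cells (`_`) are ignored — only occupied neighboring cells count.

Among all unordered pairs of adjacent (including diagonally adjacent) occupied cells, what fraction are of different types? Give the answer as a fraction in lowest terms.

16/39

Scan each occupied cell's neighbors to the right and below (and the two forward diagonals) so each pair is counted once.
From row 1: 0 unlike of 3 pairs (running 0/3).
From row 2: 2 unlike of 5 pairs (running 2/8).
From row 3: 3 unlike of 5 pairs (running 5/13).
From row 4: 3 unlike of 6 pairs (running 8/19).
From row 5: 5 unlike of 7 pairs (running 13/26).
From row 6: 2 unlike of 11 pairs (running 15/37).
From row 7: 1 unlike of 2 pairs (running 16/39).
Total adjacent occupied pairs: 39; unlike-type pairs: 16.
16/39 is already in lowest terms.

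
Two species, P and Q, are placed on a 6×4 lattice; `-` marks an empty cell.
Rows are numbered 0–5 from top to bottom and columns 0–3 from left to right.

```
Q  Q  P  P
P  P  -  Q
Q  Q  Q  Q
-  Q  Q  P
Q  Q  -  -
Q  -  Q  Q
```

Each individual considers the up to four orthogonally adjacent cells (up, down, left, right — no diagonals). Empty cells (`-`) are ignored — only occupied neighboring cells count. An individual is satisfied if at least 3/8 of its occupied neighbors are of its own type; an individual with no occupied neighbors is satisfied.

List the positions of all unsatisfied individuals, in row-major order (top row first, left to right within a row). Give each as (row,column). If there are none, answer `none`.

Row 0: (0,0)Q 1/2 ok · (0,1)Q 1/3 unhappy · (0,2)P 1/2 ok · (0,3)P 1/2 ok
Row 1: (1,0)P 1/3 unhappy · (1,1)P 1/3 unhappy · (1,3)Q 1/2 ok
Row 2: (2,0)Q 1/2 ok · (2,1)Q 3/4 ok · (2,2)Q 3/3 ok · (2,3)Q 2/3 ok
Row 3: (3,1)Q 3/3 ok · (3,2)Q 2/3 ok · (3,3)P 0/2 unhappy
Row 4: (4,0)Q 2/2 ok · (4,1)Q 2/2 ok
Row 5: (5,0)Q 1/1 ok · (5,2)Q 1/1 ok · (5,3)Q 1/1 ok

(0,1), (1,0), (1,1), (3,3)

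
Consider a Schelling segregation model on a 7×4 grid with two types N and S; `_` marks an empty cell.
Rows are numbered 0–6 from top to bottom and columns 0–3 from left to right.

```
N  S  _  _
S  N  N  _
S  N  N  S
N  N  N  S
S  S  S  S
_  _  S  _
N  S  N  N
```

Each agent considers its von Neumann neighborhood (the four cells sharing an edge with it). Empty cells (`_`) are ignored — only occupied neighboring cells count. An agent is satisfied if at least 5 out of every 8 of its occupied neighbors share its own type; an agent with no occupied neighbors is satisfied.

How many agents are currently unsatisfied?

13

Row 0: (0,0)N 0/2 not · (0,1)S 0/2 not
Row 1: (1,0)S 1/3 not · (1,1)N 2/4 not · (1,2)N 2/2 satisfied
Row 2: (2,0)S 1/3 not · (2,1)N 3/4 satisfied · (2,2)N 3/4 satisfied · (2,3)S 1/2 not
Row 3: (3,0)N 1/3 not · (3,1)N 3/4 satisfied · (3,2)N 2/4 not · (3,3)S 2/3 satisfied
Row 4: (4,0)S 1/2 not · (4,1)S 2/3 satisfied · (4,2)S 3/4 satisfied · (4,3)S 2/2 satisfied
Row 5: (5,2)S 1/2 not
Row 6: (6,0)N 0/1 not · (6,1)S 0/2 not · (6,2)N 1/3 not · (6,3)N 1/1 satisfied
Unsatisfied: (0,0), (0,1), (1,0), (1,1), (2,0), (2,3), (3,0), (3,2), (4,0), (5,2), (6,0), (6,1), (6,2) — 13 in total.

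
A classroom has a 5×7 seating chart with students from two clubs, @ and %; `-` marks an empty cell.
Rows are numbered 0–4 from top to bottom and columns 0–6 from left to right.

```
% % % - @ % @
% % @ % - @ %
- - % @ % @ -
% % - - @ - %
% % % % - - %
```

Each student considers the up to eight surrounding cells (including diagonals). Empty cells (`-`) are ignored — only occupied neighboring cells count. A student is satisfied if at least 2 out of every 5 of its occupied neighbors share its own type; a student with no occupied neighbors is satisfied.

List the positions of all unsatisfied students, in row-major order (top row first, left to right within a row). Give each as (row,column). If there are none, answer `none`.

(0,4), (0,5), (0,6), (1,2), (1,6), (2,4)

(0,0)% 3/3 ok
(0,1)% 4/5 ok
(0,2)% 3/4 ok
(0,4)@ 1/3 unhappy
(0,5)% 1/4 unhappy
(0,6)@ 1/3 unhappy
(1,0)% 3/3 ok
(1,1)% 5/6 ok
(1,2)@ 1/6 unhappy
(1,3)% 3/6 ok
(1,5)@ 3/6 ok
(1,6)% 1/4 unhappy
(2,2)% 3/5 ok
(2,3)@ 2/5 ok
(2,4)% 1/5 unhappy
(2,5)@ 2/5 ok
(3,0)% 3/3 ok
(3,1)% 5/5 ok
(3,4)@ 2/4 ok
(3,6)% 1/2 ok
(4,0)% 3/3 ok
(4,1)% 4/4 ok
(4,2)% 3/3 ok
(4,3)% 1/2 ok
(4,6)% 1/1 ok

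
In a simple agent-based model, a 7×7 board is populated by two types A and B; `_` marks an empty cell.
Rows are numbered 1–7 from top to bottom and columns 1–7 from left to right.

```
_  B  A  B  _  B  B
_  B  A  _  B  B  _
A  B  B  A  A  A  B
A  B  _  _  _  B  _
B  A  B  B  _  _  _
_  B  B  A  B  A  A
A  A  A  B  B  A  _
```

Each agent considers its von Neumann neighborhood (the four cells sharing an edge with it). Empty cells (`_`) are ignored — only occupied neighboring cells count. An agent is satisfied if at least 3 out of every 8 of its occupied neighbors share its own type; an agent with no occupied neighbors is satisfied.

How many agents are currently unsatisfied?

16

Row 1: (1,2)B 1/2 satisfied · (1,3)A 1/3 not · (1,4)B 0/1 not · (1,6)B 2/2 satisfied · (1,7)B 1/1 satisfied
Row 2: (2,2)B 2/3 satisfied · (2,3)A 1/3 not · (2,5)B 1/2 satisfied · (2,6)B 2/3 satisfied
Row 3: (3,1)A 1/2 satisfied · (3,2)B 3/4 satisfied · (3,3)B 1/3 not · (3,4)A 1/2 satisfied · (3,5)A 2/3 satisfied · (3,6)A 1/4 not · (3,7)B 0/1 not
Row 4: (4,1)A 1/3 not · (4,2)B 1/3 not · (4,6)B 0/1 not
Row 5: (5,1)B 0/2 not · (5,2)A 0/4 not · (5,3)B 2/3 satisfied · (5,4)B 1/2 satisfied
Row 6: (6,2)B 1/3 not · (6,3)B 2/4 satisfied · (6,4)A 0/4 not · (6,5)B 1/3 not · (6,6)A 2/3 satisfied · (6,7)A 1/1 satisfied
Row 7: (7,1)A 1/1 satisfied · (7,2)A 2/3 satisfied · (7,3)A 1/3 not · (7,4)B 1/3 not · (7,5)B 2/3 satisfied · (7,6)A 1/2 satisfied
Unsatisfied: (1,3), (1,4), (2,3), (3,3), (3,6), (3,7), (4,1), (4,2), (4,6), (5,1), (5,2), (6,2), (6,4), (6,5), (7,3), (7,4) — 16 in total.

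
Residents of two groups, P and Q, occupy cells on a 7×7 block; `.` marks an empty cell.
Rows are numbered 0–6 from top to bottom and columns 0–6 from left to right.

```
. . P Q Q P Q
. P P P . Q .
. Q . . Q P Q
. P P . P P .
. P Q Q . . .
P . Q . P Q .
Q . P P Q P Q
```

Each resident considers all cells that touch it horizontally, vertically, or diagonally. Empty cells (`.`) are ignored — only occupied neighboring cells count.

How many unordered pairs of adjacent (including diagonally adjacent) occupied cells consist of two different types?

Scan each occupied cell's neighbors to the right and below (and the two forward diagonals) so each pair is counted once.
From row 0: 7 unlike of 13 pairs (running 7/13).
From row 1: 4 unlike of 8 pairs (running 11/21).
From row 2: 7 unlike of 9 pairs (running 18/30).
From row 3: 4 unlike of 8 pairs (running 22/38).
From row 4: 3 unlike of 7 pairs (running 25/45).
From row 5: 6 unlike of 10 pairs (running 31/55).
From row 6: 3 unlike of 4 pairs (running 34/59).
Total adjacent occupied pairs: 59; unlike-type pairs: 34.

34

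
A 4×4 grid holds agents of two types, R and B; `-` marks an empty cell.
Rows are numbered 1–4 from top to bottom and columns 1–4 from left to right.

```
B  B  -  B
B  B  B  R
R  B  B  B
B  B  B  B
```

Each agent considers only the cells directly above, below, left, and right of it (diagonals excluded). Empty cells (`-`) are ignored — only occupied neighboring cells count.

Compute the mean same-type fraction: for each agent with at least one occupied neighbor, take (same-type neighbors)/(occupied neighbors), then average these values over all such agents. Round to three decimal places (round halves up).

0.683

(1,1)B 2/2
(1,2)B 2/2
(1,4)B 0/1
(2,1)B 2/3
(2,2)B 4/4
(2,3)B 2/3
(2,4)R 0/3
(3,1)R 0/3
(3,2)B 3/4
(3,3)B 4/4
(3,4)B 2/3
(4,1)B 1/2
(4,2)B 3/3
(4,3)B 3/3
(4,4)B 2/2
Sum over 15 agents: 2/2 + 2/2 + 0/1 + 2/3 + 4/4 + 2/3 + 0/3 + 0/3 + 3/4 + 4/4 + 2/3 + 1/2 + 3/3 + 3/3 + 2/2 = 41/4; mean = 41/4 ÷ 15 = 41/60 = 0.683333… → 0.683.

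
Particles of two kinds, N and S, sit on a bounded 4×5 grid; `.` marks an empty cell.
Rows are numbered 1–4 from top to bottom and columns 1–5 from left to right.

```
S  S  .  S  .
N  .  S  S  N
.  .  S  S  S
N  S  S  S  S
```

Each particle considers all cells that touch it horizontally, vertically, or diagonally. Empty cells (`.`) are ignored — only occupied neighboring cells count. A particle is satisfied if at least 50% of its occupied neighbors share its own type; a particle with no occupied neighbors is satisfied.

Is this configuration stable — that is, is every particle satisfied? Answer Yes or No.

Row 1: (1,1)S 1/2 ok · (1,2)S 2/3 ok · (1,4)S 2/3 ok
Row 2: (2,1)N 0/2 unhappy · (2,3)S 5/5 ok · (2,4)S 5/6 ok · (2,5)N 0/4 unhappy
Row 3: (3,3)S 6/6 ok · (3,4)S 7/8 ok · (3,5)S 4/5 ok
Row 4: (4,1)N 0/1 unhappy · (4,2)S 2/3 ok · (4,3)S 4/4 ok · (4,4)S 5/5 ok · (4,5)S 3/3 ok
For instance (2,1) has only 0/2 same-type neighbors, below 1/2.

No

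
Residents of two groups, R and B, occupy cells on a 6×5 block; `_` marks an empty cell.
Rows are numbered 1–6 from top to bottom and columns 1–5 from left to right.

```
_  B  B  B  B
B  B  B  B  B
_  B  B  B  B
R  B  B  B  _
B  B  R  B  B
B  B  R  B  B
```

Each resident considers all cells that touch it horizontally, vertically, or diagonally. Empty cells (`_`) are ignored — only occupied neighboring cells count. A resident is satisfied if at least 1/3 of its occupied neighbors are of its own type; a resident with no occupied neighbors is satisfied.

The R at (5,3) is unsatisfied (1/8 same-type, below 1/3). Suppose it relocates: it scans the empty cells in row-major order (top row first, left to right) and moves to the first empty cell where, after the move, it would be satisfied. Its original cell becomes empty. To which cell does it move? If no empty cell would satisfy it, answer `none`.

Vacating (5,3). Empty cells in order:
  (1,1): 0/3 same-type → still unsatisfied.
  (3,1): 1/5 same-type → still unsatisfied.
  (4,5): 0/5 same-type → still unsatisfied.

none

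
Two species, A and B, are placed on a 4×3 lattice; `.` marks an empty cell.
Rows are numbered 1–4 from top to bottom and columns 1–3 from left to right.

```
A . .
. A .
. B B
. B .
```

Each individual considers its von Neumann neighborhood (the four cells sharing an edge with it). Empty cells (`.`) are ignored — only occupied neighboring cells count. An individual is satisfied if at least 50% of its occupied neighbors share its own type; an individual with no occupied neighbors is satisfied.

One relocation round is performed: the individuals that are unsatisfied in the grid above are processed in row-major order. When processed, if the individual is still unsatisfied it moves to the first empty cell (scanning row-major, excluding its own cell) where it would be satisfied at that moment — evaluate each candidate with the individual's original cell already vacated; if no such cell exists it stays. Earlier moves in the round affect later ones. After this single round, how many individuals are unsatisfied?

Initially unsatisfied (in order): (2,2).
  (2,2) → (1,2).
Resulting grid:
A A .
. . .
. B B
. B .
All satisfied now.

0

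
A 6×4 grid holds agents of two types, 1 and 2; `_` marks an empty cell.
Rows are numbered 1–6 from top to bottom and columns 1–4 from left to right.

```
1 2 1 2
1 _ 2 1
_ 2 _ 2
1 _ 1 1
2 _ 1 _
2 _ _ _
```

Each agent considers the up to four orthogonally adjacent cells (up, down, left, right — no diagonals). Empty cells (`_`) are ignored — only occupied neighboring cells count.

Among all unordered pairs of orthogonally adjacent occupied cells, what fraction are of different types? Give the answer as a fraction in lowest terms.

Scan each occupied cell's neighbors to the right and below so each pair is counted once.
From row 1: 5 unlike of 6 pairs (running 5/6).
From row 2: 2 unlike of 2 pairs (running 7/8).
From row 3: 1 unlike of 1 pairs (running 8/9).
From row 4: 1 unlike of 3 pairs (running 9/12).
From row 5: 0 unlike of 1 pairs (running 9/13).
Total adjacent occupied pairs: 13; unlike-type pairs: 9.
9/13 is already in lowest terms.

9/13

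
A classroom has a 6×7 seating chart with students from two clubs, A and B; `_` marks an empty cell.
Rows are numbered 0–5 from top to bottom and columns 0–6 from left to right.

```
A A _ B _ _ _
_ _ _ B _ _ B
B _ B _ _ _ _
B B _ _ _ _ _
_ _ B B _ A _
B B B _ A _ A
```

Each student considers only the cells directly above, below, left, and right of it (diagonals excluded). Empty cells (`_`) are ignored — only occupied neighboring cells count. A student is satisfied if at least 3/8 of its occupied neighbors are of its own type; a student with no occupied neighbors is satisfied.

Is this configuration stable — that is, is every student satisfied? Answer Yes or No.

Yes

(0,0)A 1/1 ok
(0,1)A 1/1 ok
(0,3)B 1/1 ok
(1,3)B 1/1 ok
(1,6)B 0/0 ok
(2,0)B 1/1 ok
(2,2)B 0/0 ok
(3,0)B 2/2 ok
(3,1)B 1/1 ok
(4,2)B 2/2 ok
(4,3)B 1/1 ok
(4,5)A 0/0 ok
(5,0)B 1/1 ok
(5,1)B 2/2 ok
(5,2)B 2/2 ok
(5,4)A 0/0 ok
(5,6)A 0/0 ok
All meet the threshold, so the configuration is stable.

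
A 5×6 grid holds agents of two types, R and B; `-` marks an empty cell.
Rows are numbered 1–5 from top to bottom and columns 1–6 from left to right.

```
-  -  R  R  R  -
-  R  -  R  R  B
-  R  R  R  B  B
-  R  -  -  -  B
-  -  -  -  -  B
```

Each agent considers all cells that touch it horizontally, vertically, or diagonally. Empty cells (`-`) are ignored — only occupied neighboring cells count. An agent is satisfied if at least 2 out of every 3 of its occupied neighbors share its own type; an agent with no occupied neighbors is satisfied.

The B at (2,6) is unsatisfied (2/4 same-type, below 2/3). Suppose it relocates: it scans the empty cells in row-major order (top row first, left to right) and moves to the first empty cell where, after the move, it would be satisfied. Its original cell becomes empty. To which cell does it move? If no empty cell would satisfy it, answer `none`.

Vacating (2,6). Empty cells in order:
  (1,1): 0/1 same-type → still unsatisfied.
  (1,2): 0/2 same-type → still unsatisfied.
  (1,6): 0/2 same-type → still unsatisfied.
  (2,1): 0/2 same-type → still unsatisfied.
  (2,3): 0/7 same-type → still unsatisfied.
  (3,1): 0/3 same-type → still unsatisfied.
  (4,1): 0/2 same-type → still unsatisfied.
  (4,3): 0/4 same-type → still unsatisfied.
  (4,4): 1/3 same-type → still unsatisfied.
  (4,5): 4/5 same-type → satisfied — stop here.

(4,5)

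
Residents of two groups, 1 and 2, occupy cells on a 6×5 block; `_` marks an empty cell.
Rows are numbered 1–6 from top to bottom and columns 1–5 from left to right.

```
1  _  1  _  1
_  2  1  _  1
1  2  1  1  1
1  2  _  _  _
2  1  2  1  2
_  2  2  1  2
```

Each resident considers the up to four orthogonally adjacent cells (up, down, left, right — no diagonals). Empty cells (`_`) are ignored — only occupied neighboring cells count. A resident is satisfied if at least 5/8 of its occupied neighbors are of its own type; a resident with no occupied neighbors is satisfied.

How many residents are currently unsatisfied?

(1,1)1 0/0 ok
(1,3)1 1/1 ok
(1,5)1 1/1 ok
(2,2)2 1/2 unhappy
(2,3)1 2/3 ok
(2,5)1 2/2 ok
(3,1)1 1/2 unhappy
(3,2)2 2/4 unhappy
(3,3)1 2/3 ok
(3,4)1 2/2 ok
(3,5)1 2/2 ok
(4,1)1 1/3 unhappy
(4,2)2 1/3 unhappy
(5,1)2 0/2 unhappy
(5,2)1 0/4 unhappy
(5,3)2 1/3 unhappy
(5,4)1 1/3 unhappy
(5,5)2 1/2 unhappy
(6,2)2 1/2 unhappy
(6,3)2 2/3 ok
(6,4)1 1/3 unhappy
(6,5)2 1/2 unhappy
Unsatisfied: (2,2), (3,1), (3,2), (4,1), (4,2), (5,1), (5,2), (5,3), (5,4), (5,5), (6,2), (6,4), (6,5) — 13 in total.

13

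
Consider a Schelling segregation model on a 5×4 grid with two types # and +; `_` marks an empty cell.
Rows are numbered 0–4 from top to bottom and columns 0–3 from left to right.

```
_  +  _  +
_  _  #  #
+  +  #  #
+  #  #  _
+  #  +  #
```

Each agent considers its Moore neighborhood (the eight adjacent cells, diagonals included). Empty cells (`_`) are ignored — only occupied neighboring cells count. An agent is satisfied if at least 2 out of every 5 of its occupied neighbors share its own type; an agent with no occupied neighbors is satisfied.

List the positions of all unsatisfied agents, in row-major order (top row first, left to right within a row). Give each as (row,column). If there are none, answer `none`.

(0,1), (0,3), (2,1), (3,1), (4,0), (4,2)

(0,1)+ 0/1 not
(0,3)+ 0/2 not
(1,2)# 3/6 satisfied
(1,3)# 3/4 satisfied
(2,0)+ 2/3 satisfied
(2,1)+ 2/6 not
(2,2)# 5/6 satisfied
(2,3)# 4/4 satisfied
(3,0)+ 3/5 satisfied
(3,1)# 3/8 not
(3,2)# 5/7 satisfied
(4,0)+ 1/3 not
(4,1)# 2/5 satisfied
(4,2)+ 0/4 not
(4,3)# 1/2 satisfied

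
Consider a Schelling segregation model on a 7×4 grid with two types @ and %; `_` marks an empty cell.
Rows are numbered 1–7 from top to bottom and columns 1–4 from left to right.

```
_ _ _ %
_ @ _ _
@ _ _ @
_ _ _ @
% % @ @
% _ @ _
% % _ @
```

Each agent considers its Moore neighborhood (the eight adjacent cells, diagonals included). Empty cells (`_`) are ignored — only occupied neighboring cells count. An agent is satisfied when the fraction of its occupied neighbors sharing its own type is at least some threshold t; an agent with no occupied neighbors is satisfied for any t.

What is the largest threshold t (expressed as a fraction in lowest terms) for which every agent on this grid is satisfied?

1/2

Row 1: (1,4)% — no occupied neighbors
Row 2: (2,2)@ 1/1
Row 3: (3,1)@ 1/1 · (3,4)@ 1/1
Row 4: (4,4)@ 3/3
Row 5: (5,1)% 2/2 · (5,2)% 2/4 · (5,3)@ 3/4 · (5,4)@ 3/3
Row 6: (6,1)% 4/4 · (6,3)@ 3/5
Row 7: (7,1)% 2/2 · (7,2)% 2/3 · (7,4)@ 1/1
The smallest same-type fraction is 2/4 at (5,2), which reduces to 1/2. Any threshold above that leaves this agent unsatisfied.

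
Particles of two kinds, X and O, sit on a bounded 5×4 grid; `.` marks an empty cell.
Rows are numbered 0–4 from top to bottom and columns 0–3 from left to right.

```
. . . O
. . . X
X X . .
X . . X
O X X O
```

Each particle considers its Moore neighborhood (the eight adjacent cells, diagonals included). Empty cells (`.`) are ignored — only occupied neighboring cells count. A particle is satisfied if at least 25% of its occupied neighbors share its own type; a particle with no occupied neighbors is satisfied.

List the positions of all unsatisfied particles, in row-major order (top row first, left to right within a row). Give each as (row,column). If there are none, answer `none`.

(0,3), (1,3), (4,0), (4,3)

(0,3)O 0/1 unhappy
(1,3)X 0/1 unhappy
(2,0)X 2/2 ok
(2,1)X 2/2 ok
(3,0)X 3/4 ok
(3,3)X 1/2 ok
(4,0)O 0/2 unhappy
(4,1)X 2/3 ok
(4,2)X 2/3 ok
(4,3)O 0/2 unhappy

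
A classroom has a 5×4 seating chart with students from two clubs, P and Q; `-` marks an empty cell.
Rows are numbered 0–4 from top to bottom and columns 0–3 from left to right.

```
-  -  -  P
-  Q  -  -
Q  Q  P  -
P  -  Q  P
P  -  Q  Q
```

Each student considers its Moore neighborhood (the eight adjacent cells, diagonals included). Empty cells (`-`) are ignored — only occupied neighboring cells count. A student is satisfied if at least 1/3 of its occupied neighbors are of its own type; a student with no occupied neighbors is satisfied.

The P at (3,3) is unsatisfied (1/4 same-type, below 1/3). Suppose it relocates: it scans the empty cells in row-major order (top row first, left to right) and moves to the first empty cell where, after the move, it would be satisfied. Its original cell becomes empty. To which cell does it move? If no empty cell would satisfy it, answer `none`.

(0,2)

Vacating (3,3). Empty cells in order:
  (0,0): 0/1 same-type → still unsatisfied.
  (0,1): 0/1 same-type → still unsatisfied.
  (0,2): 1/2 same-type → satisfied — stop here.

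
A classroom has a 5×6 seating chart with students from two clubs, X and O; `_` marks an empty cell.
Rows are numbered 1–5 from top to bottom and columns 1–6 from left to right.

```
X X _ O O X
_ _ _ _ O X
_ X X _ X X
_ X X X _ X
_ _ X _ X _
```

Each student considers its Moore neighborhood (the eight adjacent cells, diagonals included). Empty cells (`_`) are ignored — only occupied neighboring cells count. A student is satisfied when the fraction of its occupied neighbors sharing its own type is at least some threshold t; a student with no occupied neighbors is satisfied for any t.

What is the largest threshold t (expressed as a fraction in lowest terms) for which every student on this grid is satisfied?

1/3

Row 1: (1,1)X 1/1 · (1,2)X 1/1 · (1,4)O 2/2 · (1,5)O 2/4 · (1,6)X 1/3
Row 2: (2,5)O 2/6 · (2,6)X 3/5
Row 3: (3,2)X 3/3 · (3,3)X 4/4 · (3,5)X 4/5 · (3,6)X 3/4
Row 4: (4,2)X 4/4 · (4,3)X 5/5 · (4,4)X 5/5 · (4,6)X 3/3
Row 5: (5,3)X 3/3 · (5,5)X 2/2
The smallest same-type fraction is 1/3 at (1,6), which reduces to 1/3. Any threshold above that leaves this student unsatisfied.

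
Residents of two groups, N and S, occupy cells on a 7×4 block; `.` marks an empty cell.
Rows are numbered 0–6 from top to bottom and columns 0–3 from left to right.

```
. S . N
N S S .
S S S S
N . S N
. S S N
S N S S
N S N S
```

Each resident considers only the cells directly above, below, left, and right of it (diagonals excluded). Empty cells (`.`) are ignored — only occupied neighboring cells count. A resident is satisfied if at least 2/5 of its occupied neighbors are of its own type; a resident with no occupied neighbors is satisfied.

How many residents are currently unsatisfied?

10

(0,1)S 1/1 satisfied
(0,3)N 0/0 satisfied
(1,0)N 0/2 not
(1,1)S 3/4 satisfied
(1,2)S 2/2 satisfied
(2,0)S 1/3 not
(2,1)S 3/3 satisfied
(2,2)S 4/4 satisfied
(2,3)S 1/2 satisfied
(3,0)N 0/1 not
(3,2)S 2/3 satisfied
(3,3)N 1/3 not
(4,1)S 1/2 satisfied
(4,2)S 3/4 satisfied
(4,3)N 1/3 not
(5,0)S 0/2 not
(5,1)N 0/4 not
(5,2)S 2/4 satisfied
(5,3)S 2/3 satisfied
(6,0)N 0/2 not
(6,1)S 0/3 not
(6,2)N 0/3 not
(6,3)S 1/2 satisfied
Unsatisfied: (1,0), (2,0), (3,0), (3,3), (4,3), (5,0), (5,1), (6,0), (6,1), (6,2) — 10 in total.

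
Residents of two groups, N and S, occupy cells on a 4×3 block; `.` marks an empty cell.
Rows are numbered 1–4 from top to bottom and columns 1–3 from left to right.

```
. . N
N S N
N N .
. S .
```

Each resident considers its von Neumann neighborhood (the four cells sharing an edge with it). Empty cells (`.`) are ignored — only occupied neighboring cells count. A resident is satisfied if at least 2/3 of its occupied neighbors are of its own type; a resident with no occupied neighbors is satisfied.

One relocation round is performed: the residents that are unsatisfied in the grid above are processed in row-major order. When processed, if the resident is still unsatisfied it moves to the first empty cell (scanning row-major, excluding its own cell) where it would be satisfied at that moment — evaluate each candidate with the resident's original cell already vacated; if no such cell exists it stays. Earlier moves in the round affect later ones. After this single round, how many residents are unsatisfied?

0

Initially unsatisfied (in order): (2,1), (2,2), (2,3), (3,2), (4,2).
  (2,1) → (1,1).
  (2,2) → (4,3).
  (2,3): now satisfied by earlier moves; stays.
  (3,2) → (1,2).
  (4,2): now satisfied by earlier moves; stays.
Resulting grid:
N N N
. . N
N . .
. S S
All satisfied now.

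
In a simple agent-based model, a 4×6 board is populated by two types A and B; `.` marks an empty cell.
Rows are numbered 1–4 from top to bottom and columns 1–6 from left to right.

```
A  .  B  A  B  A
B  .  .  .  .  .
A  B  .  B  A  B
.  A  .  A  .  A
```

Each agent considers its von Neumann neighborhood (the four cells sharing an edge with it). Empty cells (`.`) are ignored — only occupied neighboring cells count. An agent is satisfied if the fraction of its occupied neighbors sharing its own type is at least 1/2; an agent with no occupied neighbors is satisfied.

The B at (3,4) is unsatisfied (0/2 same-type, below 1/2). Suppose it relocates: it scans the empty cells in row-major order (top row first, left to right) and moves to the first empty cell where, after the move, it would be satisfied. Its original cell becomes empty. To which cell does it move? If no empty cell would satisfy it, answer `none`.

Vacating (3,4). Empty cells in order:
  (1,2): 1/2 same-type → satisfied — stop here.

(1,2)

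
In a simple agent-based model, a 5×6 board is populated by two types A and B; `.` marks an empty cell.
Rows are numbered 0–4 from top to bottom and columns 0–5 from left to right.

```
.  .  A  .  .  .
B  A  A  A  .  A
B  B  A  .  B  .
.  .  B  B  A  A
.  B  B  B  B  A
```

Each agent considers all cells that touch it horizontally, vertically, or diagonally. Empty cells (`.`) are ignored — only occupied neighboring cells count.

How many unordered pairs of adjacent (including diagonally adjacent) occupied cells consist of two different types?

16

Scan each occupied cell's neighbors to the right and below (and the two forward diagonals) so each pair is counted once.
Row 0: A(0,2)–A(1,2)= A(0,2)–A(1,3)= A(0,2)–A(1,1)=  → 0/3 unlike.
Row 1: B(1,0)–A(1,1)≠ B(1,0)–B(2,0)= B(1,0)–B(2,1)= A(1,1)–A(1,2)= A(1,1)–B(2,1)≠ A(1,1)–A(2,2)= A(1,1)–B(2,0)≠ A(1,2)–A(1,3)= A(1,2)–A(2,2)= A(1,2)–B(2,1)≠ A(1,3)–B(2,4)≠ A(1,3)–A(2,2)= A(1,5)–B(2,4)≠  → 6/13 unlike.
Row 2: B(2,0)–B(2,1)= B(2,1)–A(2,2)≠ B(2,1)–B(3,2)= A(2,2)–B(3,2)≠ A(2,2)–B(3,3)≠ B(2,4)–A(3,4)≠ B(2,4)–A(3,5)≠ B(2,4)–B(3,3)=  → 5/8 unlike.
Row 3: B(3,2)–B(3,3)= B(3,2)–B(4,2)= B(3,2)–B(4,3)= B(3,2)–B(4,1)= B(3,3)–A(3,4)≠ B(3,3)–B(4,3)= B(3,3)–B(4,4)= B(3,3)–B(4,2)= A(3,4)–A(3,5)= A(3,4)–B(4,4)≠ A(3,4)–A(4,5)= A(3,4)–B(4,3)≠ A(3,5)–A(4,5)= A(3,5)–B(4,4)≠  → 4/14 unlike.
Row 4: B(4,1)–B(4,2)= B(4,2)–B(4,3)= B(4,3)–B(4,4)= B(4,4)–A(4,5)≠  → 1/4 unlike.
Total adjacent occupied pairs: 42; unlike-type pairs: 16.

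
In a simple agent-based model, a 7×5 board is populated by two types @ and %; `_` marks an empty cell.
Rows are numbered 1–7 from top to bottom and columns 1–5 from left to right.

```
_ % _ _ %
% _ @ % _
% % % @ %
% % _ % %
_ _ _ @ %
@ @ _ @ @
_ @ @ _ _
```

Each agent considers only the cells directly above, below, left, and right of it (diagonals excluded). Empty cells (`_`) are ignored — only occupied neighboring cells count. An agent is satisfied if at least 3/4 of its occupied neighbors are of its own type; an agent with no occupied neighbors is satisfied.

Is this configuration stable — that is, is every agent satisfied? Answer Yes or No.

Row 1: (1,2)% 0/0 ✓ · (1,5)% 0/0 ✓
Row 2: (2,1)% 1/1 ✓ · (2,3)@ 0/2 ✗ · (2,4)% 0/2 ✗
Row 3: (3,1)% 3/3 ✓ · (3,2)% 3/3 ✓ · (3,3)% 1/3 ✗ · (3,4)@ 0/4 ✗ · (3,5)% 1/2 ✗
Row 4: (4,1)% 2/2 ✓ · (4,2)% 2/2 ✓ · (4,4)% 1/3 ✗ · (4,5)% 3/3 ✓
Row 5: (5,4)@ 1/3 ✗ · (5,5)% 1/3 ✗
Row 6: (6,1)@ 1/1 ✓ · (6,2)@ 2/2 ✓ · (6,4)@ 2/2 ✓ · (6,5)@ 1/2 ✗
Row 7: (7,2)@ 2/2 ✓ · (7,3)@ 1/1 ✓
For instance (2,3) has only 0/2 same-type neighbors, below 3/4.

No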